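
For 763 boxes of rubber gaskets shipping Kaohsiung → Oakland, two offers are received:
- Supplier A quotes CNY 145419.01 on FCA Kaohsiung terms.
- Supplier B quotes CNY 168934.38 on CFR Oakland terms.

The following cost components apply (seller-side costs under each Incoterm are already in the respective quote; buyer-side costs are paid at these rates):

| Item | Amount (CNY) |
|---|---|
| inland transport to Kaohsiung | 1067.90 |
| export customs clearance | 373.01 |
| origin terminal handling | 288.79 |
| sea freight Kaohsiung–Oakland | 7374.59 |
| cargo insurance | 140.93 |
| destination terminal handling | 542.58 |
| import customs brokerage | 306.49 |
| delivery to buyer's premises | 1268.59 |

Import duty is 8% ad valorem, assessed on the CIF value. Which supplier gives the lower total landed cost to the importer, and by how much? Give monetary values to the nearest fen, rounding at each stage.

Supplier A is cheaper by CNY 17120.14

Supplier A (FCA):
CIF value = FCA price + origin terminal + freight + insurance = 145419.01 + 288.79 + 7374.59 + 140.93 = 153223.32
Import duty = 153223.32 × 8% = 12257.87
Buyer bears (A): 288.79 + 7374.59 + 140.93 + 542.58 + 306.49 + 1268.59 = 9921.97
Landed cost (A) = invoice 145419.01 + 9921.97 + duty 12257.87 = 167598.85
Supplier B (CFR):
CIF value = CFR price + insurance = 168934.38 + 140.93 = 169075.31
Import duty = 169075.31 × 8% = 13526.02
Buyer bears (B): 140.93 + 542.58 + 306.49 + 1268.59 = 2258.59
Landed cost (B) = invoice 168934.38 + 2258.59 + duty 13526.02 = 184718.99
Difference = |167598.85 − 184718.99| = 17120.14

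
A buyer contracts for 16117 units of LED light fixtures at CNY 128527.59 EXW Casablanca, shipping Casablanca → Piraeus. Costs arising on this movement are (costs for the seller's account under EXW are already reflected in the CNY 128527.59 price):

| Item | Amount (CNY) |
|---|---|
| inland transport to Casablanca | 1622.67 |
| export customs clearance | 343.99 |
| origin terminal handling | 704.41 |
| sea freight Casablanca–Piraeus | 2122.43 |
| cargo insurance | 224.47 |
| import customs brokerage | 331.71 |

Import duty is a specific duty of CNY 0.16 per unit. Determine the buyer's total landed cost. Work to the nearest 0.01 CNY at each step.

Total landed cost: CNY 136455.99

EXW: the seller makes goods available at their premises; the buyer bears all onward costs.
CIF value = EXW price + inland to port + export clearance + origin terminal + freight + insurance = 128527.59 + 1622.67 + 343.99 + 704.41 + 2122.43 + 224.47 = 133545.56
Import duty = 16117 × 0.16 = 2578.72
Buyer bears: inland to port 1622.67 + export clearance 343.99 + origin terminal 704.41 + freight 2122.43 + insurance 224.47 + brokerage 331.71 + duty 2578.72 = 7928.40
Landed cost = invoice 128527.59 + 7928.40 = 136455.99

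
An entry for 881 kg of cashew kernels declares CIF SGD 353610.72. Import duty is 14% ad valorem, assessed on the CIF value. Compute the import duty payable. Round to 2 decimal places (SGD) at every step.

Import duty = 353610.72 × 14% = 49505.50

Import duty: SGD 49505.50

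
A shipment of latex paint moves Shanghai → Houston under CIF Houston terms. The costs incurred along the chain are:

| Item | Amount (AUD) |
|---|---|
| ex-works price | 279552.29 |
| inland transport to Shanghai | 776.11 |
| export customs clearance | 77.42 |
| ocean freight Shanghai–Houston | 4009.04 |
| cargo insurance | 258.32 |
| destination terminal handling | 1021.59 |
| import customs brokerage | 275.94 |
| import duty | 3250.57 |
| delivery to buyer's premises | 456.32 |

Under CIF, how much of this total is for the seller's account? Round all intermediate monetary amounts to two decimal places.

CIF: the seller pays costs through ocean freight and marine insurance to the destination port.
Seller's account: goods 279552.29 + inland to port 776.11 + export clearance 77.42 + freight 4009.04 + insurance 258.32 = 284673.18
Buyer's account: destination terminal 1021.59 + brokerage 275.94 + duty 3250.57 + delivery 456.32 = 5004.42

Seller's account: AUD 284673.18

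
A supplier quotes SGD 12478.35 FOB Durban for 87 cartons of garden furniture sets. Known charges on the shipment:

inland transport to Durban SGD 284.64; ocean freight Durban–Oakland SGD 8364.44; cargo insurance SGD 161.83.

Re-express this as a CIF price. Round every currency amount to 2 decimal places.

CIF price: SGD 21004.62

Not relevant to the conversion: inland to port — on the seller under both FOB and CIF; already in the FOB price and stays in the CIF price.
From FOB to CIF, the seller additionally bears: freight, insurance.
CIF price = 12478.35 + 8364.44 + 161.83 = 21004.62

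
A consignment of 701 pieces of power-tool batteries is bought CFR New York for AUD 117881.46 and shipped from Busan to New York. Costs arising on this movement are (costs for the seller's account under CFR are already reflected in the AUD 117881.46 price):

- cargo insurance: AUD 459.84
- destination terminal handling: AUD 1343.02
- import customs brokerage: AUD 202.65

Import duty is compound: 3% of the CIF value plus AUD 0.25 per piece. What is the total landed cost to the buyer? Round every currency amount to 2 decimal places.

Total landed cost: AUD 123612.46

CFR: the seller pays costs through ocean freight to the destination port, but not insurance.
CIF value = CFR price + insurance = 117881.46 + 459.84 = 118341.30
Ad valorem component: 118341.30 × 3% = 3550.24
Specific component: 701 × 0.25 = 175.25
Import duty = 3550.24 + 175.25 = 3725.49
Buyer bears: insurance 459.84 + destination terminal 1343.02 + brokerage 202.65 + duty 3725.49 = 5731.00
Landed cost = invoice 117881.46 + 5731.00 = 123612.46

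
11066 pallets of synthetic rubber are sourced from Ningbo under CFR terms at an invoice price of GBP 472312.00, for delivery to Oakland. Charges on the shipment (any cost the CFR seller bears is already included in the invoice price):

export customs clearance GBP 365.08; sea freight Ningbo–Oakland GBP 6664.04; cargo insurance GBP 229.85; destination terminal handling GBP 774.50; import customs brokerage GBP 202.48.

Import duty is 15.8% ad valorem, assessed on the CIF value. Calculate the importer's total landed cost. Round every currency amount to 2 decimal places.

CFR: the seller pays costs through ocean freight to the destination port, but not insurance.
Already in the invoice (seller's account under CFR): export clearance, freight — exclude.
CIF value = CFR price + insurance = 472312.00 + 229.85 = 472541.85
Import duty = 472541.85 × 15.8% = 74661.61
Buyer bears: insurance 229.85 + destination terminal 774.50 + brokerage 202.48 + duty 74661.61 = 75868.44
Landed cost = invoice 472312.00 + 75868.44 = 548180.44

Total landed cost: GBP 548180.44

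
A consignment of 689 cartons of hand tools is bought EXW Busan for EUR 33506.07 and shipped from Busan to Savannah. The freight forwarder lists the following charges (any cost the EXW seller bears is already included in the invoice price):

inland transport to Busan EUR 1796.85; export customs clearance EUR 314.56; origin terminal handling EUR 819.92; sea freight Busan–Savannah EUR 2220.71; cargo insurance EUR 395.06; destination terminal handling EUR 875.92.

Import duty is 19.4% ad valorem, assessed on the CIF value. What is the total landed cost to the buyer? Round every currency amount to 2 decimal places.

EXW: the seller makes goods available at their premises; the buyer bears all onward costs.
CIF value = EXW price + inland to port + export clearance + origin terminal + freight + insurance = 33506.07 + 1796.85 + 314.56 + 819.92 + 2220.71 + 395.06 = 39053.17
Import duty = 39053.17 × 19.4% = 7576.31
Buyer bears: inland to port 1796.85 + export clearance 314.56 + origin terminal 819.92 + freight 2220.71 + insurance 395.06 + destination terminal 875.92 + duty 7576.31 = 13999.33
Landed cost = invoice 33506.07 + 13999.33 = 47505.40

Total landed cost: EUR 47505.40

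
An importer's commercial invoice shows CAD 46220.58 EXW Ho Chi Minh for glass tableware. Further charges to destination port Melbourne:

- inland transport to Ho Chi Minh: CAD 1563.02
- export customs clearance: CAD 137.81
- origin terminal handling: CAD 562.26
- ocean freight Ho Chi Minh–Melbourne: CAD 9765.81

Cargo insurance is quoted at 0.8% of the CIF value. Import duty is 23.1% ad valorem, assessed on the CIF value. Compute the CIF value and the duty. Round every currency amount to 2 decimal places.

Let C be the CIF value. C = EXW price + pre-shipment costs + freight + 0.8% × C
C − 0.8% × C = 46220.58 + 1563.02 + 137.81 + 562.26 + 9765.81
0.992 × C = 58249.48
C = 58249.48 / 0.992 = 58719.23
Insurance premium = 0.8% × 58719.23 = 469.75
Import duty = 58719.23 × 23.1% = 13564.14

CIF value: CAD 58719.23; import duty: CAD 13564.14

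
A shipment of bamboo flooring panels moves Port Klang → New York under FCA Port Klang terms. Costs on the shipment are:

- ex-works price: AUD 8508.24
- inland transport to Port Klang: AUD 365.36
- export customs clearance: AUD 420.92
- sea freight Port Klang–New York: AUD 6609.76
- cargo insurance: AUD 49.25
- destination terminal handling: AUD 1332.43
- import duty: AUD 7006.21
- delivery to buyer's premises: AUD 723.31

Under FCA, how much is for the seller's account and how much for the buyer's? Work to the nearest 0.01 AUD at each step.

Seller: AUD 9294.52; buyer: AUD 15720.96

FCA: the seller delivers export-cleared goods to the carrier; the buyer bears costs from that point.
Seller's account: goods 8508.24 + inland to port 365.36 + export clearance 420.92 = 9294.52
Buyer's account: freight 6609.76 + insurance 49.25 + destination terminal 1332.43 + duty 7006.21 + delivery 723.31 = 15720.96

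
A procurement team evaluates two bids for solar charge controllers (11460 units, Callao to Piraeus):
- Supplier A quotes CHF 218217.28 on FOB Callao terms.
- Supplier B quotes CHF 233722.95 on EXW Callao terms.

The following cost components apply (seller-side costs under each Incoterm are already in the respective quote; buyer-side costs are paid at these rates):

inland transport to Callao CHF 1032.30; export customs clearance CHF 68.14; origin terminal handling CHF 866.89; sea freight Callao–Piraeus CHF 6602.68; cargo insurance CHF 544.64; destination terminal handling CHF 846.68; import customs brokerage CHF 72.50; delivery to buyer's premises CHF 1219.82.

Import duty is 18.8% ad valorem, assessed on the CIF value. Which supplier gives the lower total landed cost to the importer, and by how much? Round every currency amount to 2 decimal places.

Supplier A is cheaper by CHF 20757.93

Supplier A (FOB):
CIF value = FOB price + freight + insurance = 218217.28 + 6602.68 + 544.64 = 225364.60
Import duty = 225364.60 × 18.8% = 42368.54
Buyer bears (A): 6602.68 + 544.64 + 846.68 + 72.50 + 1219.82 = 9286.32
Landed cost (A) = invoice 218217.28 + 9286.32 + duty 42368.54 = 269872.14
Supplier B (EXW):
CIF value = EXW price + inland to port + export clearance + origin terminal + freight + insurance = 233722.95 + 1032.30 + 68.14 + 866.89 + 6602.68 + 544.64 = 242837.60
Import duty = 242837.60 × 18.8% = 45653.47
Buyer bears (B): 1032.30 + 68.14 + 866.89 + 6602.68 + 544.64 + 846.68 + 72.50 + 1219.82 = 11253.65
Landed cost (B) = invoice 233722.95 + 11253.65 + duty 45653.47 = 290630.07
Difference = |269872.14 − 290630.07| = 20757.93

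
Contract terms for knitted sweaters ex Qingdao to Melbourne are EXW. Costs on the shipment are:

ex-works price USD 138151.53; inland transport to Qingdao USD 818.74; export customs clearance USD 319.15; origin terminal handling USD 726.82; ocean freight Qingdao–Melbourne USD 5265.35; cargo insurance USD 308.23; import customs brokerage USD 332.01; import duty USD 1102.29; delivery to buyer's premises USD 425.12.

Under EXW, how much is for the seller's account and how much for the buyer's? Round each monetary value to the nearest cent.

Seller: USD 138151.53; buyer: USD 9297.71

EXW: the seller makes goods available at their premises; the buyer bears all onward costs.
Seller's account: goods 138151.53 = 138151.53
Buyer's account: inland to port 818.74 + export clearance 319.15 + origin terminal 726.82 + freight 5265.35 + insurance 308.23 + brokerage 332.01 + duty 1102.29 + delivery 425.12 = 9297.71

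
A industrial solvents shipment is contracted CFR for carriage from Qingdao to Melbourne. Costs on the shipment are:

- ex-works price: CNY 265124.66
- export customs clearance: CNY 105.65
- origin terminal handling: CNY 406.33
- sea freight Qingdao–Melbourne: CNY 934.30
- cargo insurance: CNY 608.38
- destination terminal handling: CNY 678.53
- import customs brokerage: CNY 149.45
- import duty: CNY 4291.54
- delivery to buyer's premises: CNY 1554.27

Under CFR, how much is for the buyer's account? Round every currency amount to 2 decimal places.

CFR: the seller pays costs through ocean freight to the destination port, but not insurance.
Seller's account: goods 265124.66 + export clearance 105.65 + origin terminal 406.33 + freight 934.30 = 266570.94
Buyer's account: insurance 608.38 + destination terminal 678.53 + brokerage 149.45 + duty 4291.54 + delivery 1554.27 = 7282.17

Buyer's account: CNY 7282.17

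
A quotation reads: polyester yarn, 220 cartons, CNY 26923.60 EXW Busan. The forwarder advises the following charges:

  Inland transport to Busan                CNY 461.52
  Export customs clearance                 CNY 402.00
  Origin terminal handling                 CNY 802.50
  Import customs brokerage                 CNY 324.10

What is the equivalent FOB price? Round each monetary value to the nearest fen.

Not relevant to the conversion: brokerage — on the buyer under both terms; not part of either seller's price.
From EXW to FOB, the seller additionally bears: inland to port, export clearance, origin terminal.
FOB price = 26923.60 + 461.52 + 402.00 + 802.50 = 28589.62

FOB price: CNY 28589.62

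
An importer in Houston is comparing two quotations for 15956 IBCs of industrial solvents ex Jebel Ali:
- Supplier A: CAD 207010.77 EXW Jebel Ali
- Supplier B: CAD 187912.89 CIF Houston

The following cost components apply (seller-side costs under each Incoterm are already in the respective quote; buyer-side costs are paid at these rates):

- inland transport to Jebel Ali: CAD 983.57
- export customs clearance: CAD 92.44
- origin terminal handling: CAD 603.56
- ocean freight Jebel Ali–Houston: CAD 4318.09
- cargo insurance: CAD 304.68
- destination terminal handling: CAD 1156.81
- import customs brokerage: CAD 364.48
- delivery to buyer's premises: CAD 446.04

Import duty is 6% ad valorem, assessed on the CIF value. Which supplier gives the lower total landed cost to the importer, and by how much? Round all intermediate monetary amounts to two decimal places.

Supplier B is cheaper by CAD 26924.24

Supplier A (EXW):
CIF value = EXW price + inland to port + export clearance + origin terminal + freight + insurance = 207010.77 + 983.57 + 92.44 + 603.56 + 4318.09 + 304.68 = 213313.11
Import duty = 213313.11 × 6% = 12798.79
Buyer bears (A): 983.57 + 92.44 + 603.56 + 4318.09 + 304.68 + 1156.81 + 364.48 + 446.04 = 8269.67
Landed cost (A) = invoice 207010.77 + 8269.67 + duty 12798.79 = 228079.23
Supplier B (CIF):
The CIF price already equals the CIF value: 187912.89
Import duty = 187912.89 × 6% = 11274.77
Buyer bears (B): 1156.81 + 364.48 + 446.04 = 1967.33
Landed cost (B) = invoice 187912.89 + 1967.33 + duty 11274.77 = 201154.99
Difference = |228079.23 − 201154.99| = 26924.24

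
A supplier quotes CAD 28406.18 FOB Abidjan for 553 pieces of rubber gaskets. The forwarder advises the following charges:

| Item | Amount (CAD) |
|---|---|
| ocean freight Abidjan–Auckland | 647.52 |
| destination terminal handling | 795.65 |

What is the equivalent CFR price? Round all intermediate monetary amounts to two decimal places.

CFR price: CAD 29053.70

Not relevant to the conversion: destination terminal — on the buyer under both terms; not part of either seller's price.
From FOB to CFR, the seller additionally bears: freight.
CFR price = 28406.18 + 647.52 = 29053.70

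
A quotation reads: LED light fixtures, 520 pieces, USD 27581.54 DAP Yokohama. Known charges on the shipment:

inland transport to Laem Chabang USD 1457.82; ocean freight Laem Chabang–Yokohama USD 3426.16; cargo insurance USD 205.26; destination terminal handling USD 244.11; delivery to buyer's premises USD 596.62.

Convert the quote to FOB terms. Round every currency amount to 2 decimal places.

Not relevant to the conversion: inland to port — on the seller under both DAP and FOB; already in the DAP price and stays in the FOB price.
From DAP to FOB, the seller no longer bears: freight, insurance, destination terminal, delivery.
FOB price = 27581.54 − 3426.16 − 205.26 − 244.11 − 596.62 = 23109.39

FOB price: USD 23109.39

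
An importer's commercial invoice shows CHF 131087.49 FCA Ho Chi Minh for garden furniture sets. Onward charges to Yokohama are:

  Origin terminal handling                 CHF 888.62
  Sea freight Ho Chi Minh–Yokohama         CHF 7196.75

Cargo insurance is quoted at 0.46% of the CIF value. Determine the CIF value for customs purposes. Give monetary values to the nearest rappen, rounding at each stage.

Let C be the CIF value. C = FCA price + pre-shipment costs + freight + 0.46% × C
C − 0.46% × C = 131087.49 + 888.62 + 7196.75
0.9954 × C = 139172.86
C = 139172.86 / 0.9954 = 139816.01
Insurance premium = 0.46% × 139816.01 = 643.15

CIF value: CHF 139816.01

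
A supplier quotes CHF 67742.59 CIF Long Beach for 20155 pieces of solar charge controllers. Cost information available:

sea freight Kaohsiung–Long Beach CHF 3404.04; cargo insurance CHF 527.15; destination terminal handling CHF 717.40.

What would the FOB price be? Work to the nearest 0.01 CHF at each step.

Not relevant to the conversion: destination terminal — on the buyer under both terms; not part of either seller's price.
From CIF to FOB, the seller no longer bears: freight, insurance.
FOB price = 67742.59 − 3404.04 − 527.15 = 63811.40

FOB price: CHF 63811.40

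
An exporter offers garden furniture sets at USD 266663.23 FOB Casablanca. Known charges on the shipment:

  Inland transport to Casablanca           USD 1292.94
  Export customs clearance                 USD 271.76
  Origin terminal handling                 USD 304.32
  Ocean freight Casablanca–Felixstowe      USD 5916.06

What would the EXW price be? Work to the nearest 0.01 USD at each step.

Not relevant to the conversion: freight — on the buyer under both terms; not part of either seller's price.
From FOB to EXW, the seller no longer bears: inland to port, export clearance, origin terminal.
EXW price = 266663.23 − 1292.94 − 271.76 − 304.32 = 264794.21

EXW price: USD 264794.21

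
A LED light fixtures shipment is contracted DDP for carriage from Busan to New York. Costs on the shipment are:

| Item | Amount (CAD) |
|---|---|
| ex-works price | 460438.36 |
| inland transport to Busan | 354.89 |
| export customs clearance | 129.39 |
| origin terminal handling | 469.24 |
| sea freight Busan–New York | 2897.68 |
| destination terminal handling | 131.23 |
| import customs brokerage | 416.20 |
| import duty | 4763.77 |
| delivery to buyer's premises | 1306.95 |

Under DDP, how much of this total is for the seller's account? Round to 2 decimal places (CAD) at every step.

DDP: the seller bears all costs including import duty.
Seller's account: goods 460438.36 + inland to port 354.89 + export clearance 129.39 + origin terminal 469.24 + freight 2897.68 + destination terminal 131.23 + brokerage 416.20 + duty 4763.77 + delivery 1306.95 = 470907.71
Buyer's account: 0.00

Seller's account: CAD 470907.71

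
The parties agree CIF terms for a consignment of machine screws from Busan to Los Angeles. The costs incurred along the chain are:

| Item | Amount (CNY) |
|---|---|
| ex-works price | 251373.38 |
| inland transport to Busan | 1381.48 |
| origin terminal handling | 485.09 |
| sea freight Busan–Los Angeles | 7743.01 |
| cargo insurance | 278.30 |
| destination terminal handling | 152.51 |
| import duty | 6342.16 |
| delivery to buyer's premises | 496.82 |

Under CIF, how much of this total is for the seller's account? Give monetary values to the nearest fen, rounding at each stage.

CIF: the seller pays costs through ocean freight and marine insurance to the destination port.
Seller's account: goods 251373.38 + inland to port 1381.48 + origin terminal 485.09 + freight 7743.01 + insurance 278.30 = 261261.26
Buyer's account: destination terminal 152.51 + duty 6342.16 + delivery 496.82 = 6991.49

Seller's account: CNY 261261.26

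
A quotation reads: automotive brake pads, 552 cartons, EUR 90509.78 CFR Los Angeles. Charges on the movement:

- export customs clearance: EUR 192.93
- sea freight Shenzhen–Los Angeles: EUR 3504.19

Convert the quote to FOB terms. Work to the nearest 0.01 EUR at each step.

Not relevant to the conversion: export clearance — on the seller under both CFR and FOB; already in the CFR price and stays in the FOB price.
From CFR to FOB, the seller no longer bears: freight.
FOB price = 90509.78 − 3504.19 = 87005.59

FOB price: EUR 87005.59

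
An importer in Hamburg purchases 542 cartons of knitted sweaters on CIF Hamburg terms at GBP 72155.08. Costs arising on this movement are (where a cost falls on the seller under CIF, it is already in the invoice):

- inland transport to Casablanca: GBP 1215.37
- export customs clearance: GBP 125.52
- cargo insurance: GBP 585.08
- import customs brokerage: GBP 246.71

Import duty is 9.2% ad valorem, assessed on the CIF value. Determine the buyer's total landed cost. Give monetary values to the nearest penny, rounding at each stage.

Total landed cost: GBP 79040.06

CIF: the seller pays costs through ocean freight and marine insurance to the destination port.
Already in the invoice (seller's account under CIF): inland to port, export clearance, insurance — exclude.
The CIF price already equals the CIF value: 72155.08
Import duty = 72155.08 × 9.2% = 6638.27
Buyer bears: brokerage 246.71 + duty 6638.27 = 6884.98
Landed cost = invoice 72155.08 + 6884.98 = 79040.06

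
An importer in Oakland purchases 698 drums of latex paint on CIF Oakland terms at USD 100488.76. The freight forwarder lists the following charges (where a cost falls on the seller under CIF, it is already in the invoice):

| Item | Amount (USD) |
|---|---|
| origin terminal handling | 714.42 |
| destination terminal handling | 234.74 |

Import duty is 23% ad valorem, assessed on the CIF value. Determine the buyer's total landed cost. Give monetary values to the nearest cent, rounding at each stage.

Total landed cost: USD 123835.91

CIF: the seller pays costs through ocean freight and marine insurance to the destination port.
Already in the invoice (seller's account under CIF): origin terminal — exclude.
The CIF price already equals the CIF value: 100488.76
Import duty = 100488.76 × 23% = 23112.41
Buyer bears: destination terminal 234.74 + duty 23112.41 = 23347.15
Landed cost = invoice 100488.76 + 23347.15 = 123835.91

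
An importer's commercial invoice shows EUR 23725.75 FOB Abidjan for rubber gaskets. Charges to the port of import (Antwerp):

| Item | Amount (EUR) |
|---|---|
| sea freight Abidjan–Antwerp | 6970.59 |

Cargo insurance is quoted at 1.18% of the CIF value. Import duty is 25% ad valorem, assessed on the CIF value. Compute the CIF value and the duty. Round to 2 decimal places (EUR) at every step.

CIF value: EUR 31062.88; import duty: EUR 7765.72

Let C be the CIF value. C = FOB price + freight + 1.18% × C
C − 1.18% × C = 23725.75 + 6970.59
0.9882 × C = 30696.34
C = 30696.34 / 0.9882 = 31062.88
Insurance premium = 1.18% × 31062.88 = 366.54
Import duty = 31062.88 × 25% = 7765.72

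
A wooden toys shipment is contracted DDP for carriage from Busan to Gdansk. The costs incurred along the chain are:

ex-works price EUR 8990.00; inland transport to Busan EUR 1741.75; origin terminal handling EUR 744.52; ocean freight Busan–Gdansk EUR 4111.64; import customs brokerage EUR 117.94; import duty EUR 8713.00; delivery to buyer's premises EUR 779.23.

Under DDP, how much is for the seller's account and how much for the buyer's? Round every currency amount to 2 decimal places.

DDP: the seller bears all costs including import duty.
Seller's account: goods 8990.00 + inland to port 1741.75 + origin terminal 744.52 + freight 4111.64 + brokerage 117.94 + duty 8713.00 + delivery 779.23 = 25198.08
Buyer's account: 0.00

Seller: EUR 25198.08; buyer: EUR 0.00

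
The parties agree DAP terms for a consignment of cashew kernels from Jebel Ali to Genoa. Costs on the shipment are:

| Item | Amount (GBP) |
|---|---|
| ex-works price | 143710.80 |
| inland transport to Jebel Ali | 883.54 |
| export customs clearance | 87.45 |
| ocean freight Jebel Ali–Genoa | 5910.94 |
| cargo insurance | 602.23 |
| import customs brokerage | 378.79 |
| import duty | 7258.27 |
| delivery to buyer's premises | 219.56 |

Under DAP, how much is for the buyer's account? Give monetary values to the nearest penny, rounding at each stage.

DAP: the seller bears all costs to the named destination except import duty and clearance.
Seller's account: goods 143710.80 + inland to port 883.54 + export clearance 87.45 + freight 5910.94 + insurance 602.23 + delivery 219.56 = 151414.52
Buyer's account: brokerage 378.79 + duty 7258.27 = 7637.06

Buyer's account: GBP 7637.06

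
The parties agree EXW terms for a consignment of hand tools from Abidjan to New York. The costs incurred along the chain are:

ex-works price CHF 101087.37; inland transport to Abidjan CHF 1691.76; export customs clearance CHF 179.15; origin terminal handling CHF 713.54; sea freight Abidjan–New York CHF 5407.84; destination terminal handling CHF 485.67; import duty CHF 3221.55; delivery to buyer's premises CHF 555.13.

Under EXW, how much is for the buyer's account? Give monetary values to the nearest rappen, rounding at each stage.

Buyer's account: CHF 12254.64

EXW: the seller makes goods available at their premises; the buyer bears all onward costs.
Seller's account: goods 101087.37 = 101087.37
Buyer's account: inland to port 1691.76 + export clearance 179.15 + origin terminal 713.54 + freight 5407.84 + destination terminal 485.67 + duty 3221.55 + delivery 555.13 = 12254.64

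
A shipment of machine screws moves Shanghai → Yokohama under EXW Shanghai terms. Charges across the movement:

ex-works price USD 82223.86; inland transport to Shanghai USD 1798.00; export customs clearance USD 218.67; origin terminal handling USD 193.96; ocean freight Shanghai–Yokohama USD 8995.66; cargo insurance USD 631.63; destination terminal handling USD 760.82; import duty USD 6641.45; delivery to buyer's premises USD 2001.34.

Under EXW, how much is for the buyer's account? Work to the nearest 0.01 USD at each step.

Buyer's account: USD 21241.53

EXW: the seller makes goods available at their premises; the buyer bears all onward costs.
Seller's account: goods 82223.86 = 82223.86
Buyer's account: inland to port 1798.00 + export clearance 218.67 + origin terminal 193.96 + freight 8995.66 + insurance 631.63 + destination terminal 760.82 + duty 6641.45 + delivery 2001.34 = 21241.53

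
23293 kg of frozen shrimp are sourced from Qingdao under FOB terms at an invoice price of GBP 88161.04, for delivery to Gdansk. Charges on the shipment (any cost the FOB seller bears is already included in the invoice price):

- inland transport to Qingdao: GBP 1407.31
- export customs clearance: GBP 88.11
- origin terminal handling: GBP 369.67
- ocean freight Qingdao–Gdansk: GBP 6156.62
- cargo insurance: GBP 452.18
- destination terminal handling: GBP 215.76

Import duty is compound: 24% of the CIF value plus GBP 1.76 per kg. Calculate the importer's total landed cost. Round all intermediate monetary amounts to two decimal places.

FOB: the seller bears costs until goods are on board at the origin port; the buyer bears freight, insurance and all costs thereafter.
Already in the invoice (seller's account under FOB): inland to port, export clearance, origin terminal — exclude.
CIF value = FOB price + freight + insurance = 88161.04 + 6156.62 + 452.18 = 94769.84
Ad valorem component: 94769.84 × 24% = 22744.76
Specific component: 23293 × 1.76 = 40995.68
Import duty = 22744.76 + 40995.68 = 63740.44
Buyer bears: freight 6156.62 + insurance 452.18 + destination terminal 215.76 + duty 63740.44 = 70565.00
Landed cost = invoice 88161.04 + 70565.00 = 158726.04

Total landed cost: GBP 158726.04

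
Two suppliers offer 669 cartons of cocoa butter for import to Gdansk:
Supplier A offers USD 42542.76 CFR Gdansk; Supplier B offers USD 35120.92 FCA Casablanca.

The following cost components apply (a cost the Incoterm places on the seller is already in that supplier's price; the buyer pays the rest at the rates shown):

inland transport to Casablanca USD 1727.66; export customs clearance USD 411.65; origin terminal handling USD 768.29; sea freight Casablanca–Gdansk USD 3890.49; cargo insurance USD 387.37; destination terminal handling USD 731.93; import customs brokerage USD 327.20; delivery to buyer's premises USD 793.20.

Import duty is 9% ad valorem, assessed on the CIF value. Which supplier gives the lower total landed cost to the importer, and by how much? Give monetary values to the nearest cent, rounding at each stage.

Supplier B is cheaper by USD 3011.73

Supplier A (CFR):
CIF value = CFR price + insurance = 42542.76 + 387.37 = 42930.13
Import duty = 42930.13 × 9% = 3863.71
Buyer bears (A): 387.37 + 731.93 + 327.20 + 793.20 = 2239.70
Landed cost (A) = invoice 42542.76 + 2239.70 + duty 3863.71 = 48646.17
Supplier B (FCA):
CIF value = FCA price + origin terminal + freight + insurance = 35120.92 + 768.29 + 3890.49 + 387.37 = 40167.07
Import duty = 40167.07 × 9% = 3615.04
Buyer bears (B): 768.29 + 3890.49 + 387.37 + 731.93 + 327.20 + 793.20 = 6898.48
Landed cost (B) = invoice 35120.92 + 6898.48 + duty 3615.04 = 45634.44
Difference = |48646.17 − 45634.44| = 3011.73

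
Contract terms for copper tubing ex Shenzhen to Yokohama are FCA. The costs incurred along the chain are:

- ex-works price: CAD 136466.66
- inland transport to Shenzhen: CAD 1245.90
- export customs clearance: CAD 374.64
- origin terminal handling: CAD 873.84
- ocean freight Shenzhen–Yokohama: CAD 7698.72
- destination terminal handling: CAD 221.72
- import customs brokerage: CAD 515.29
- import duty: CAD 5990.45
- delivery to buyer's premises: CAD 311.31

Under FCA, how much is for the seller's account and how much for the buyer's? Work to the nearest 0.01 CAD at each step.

FCA: the seller delivers export-cleared goods to the carrier; the buyer bears costs from that point.
Seller's account: goods 136466.66 + inland to port 1245.90 + export clearance 374.64 = 138087.20
Buyer's account: origin terminal 873.84 + freight 7698.72 + destination terminal 221.72 + brokerage 515.29 + duty 5990.45 + delivery 311.31 = 15611.33

Seller: CAD 138087.20; buyer: CAD 15611.33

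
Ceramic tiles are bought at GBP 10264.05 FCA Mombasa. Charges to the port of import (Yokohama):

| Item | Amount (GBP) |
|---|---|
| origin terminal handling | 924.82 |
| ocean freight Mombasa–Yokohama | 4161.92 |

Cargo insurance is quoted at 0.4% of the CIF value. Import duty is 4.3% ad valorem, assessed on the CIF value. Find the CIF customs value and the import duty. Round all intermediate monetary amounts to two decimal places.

Let C be the CIF value. C = FCA price + pre-shipment costs + freight + 0.4% × C
C − 0.4% × C = 10264.05 + 924.82 + 4161.92
0.996 × C = 15350.79
C = 15350.79 / 0.996 = 15412.44
Insurance premium = 0.4% × 15412.44 = 61.65
Import duty = 15412.44 × 4.3% = 662.73

CIF value: GBP 15412.44; import duty: GBP 662.73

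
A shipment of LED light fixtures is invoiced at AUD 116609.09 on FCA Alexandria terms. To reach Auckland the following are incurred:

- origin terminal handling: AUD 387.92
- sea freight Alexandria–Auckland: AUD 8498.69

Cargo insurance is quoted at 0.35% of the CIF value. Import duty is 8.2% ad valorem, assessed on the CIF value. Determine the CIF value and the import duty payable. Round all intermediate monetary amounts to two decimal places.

Let C be the CIF value. C = FCA price + pre-shipment costs + freight + 0.35% × C
C − 0.35% × C = 116609.09 + 387.92 + 8498.69
0.9965 × C = 125495.70
C = 125495.70 / 0.9965 = 125936.48
Insurance premium = 0.35% × 125936.48 = 440.78
Import duty = 125936.48 × 8.2% = 10326.79

CIF value: AUD 125936.48; import duty: AUD 10326.79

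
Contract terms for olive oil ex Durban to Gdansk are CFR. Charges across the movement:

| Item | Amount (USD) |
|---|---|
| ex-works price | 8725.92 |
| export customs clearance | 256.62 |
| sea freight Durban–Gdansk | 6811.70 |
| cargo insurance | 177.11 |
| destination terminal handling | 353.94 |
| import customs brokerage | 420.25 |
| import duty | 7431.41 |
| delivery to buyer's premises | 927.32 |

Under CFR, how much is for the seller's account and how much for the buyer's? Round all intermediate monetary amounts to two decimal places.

CFR: the seller pays costs through ocean freight to the destination port, but not insurance.
Seller's account: goods 8725.92 + export clearance 256.62 + freight 6811.70 = 15794.24
Buyer's account: insurance 177.11 + destination terminal 353.94 + brokerage 420.25 + duty 7431.41 + delivery 927.32 = 9310.03

Seller: USD 15794.24; buyer: USD 9310.03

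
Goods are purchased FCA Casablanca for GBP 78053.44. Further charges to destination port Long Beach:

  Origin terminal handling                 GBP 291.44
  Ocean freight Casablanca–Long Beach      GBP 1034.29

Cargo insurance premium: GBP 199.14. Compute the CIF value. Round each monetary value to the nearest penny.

CIF = FCA price + pre-shipment costs + freight + insurance
CIF = 78053.44 + 291.44 + 1034.29 + 199.14 = 79578.31

CIF value: GBP 79578.31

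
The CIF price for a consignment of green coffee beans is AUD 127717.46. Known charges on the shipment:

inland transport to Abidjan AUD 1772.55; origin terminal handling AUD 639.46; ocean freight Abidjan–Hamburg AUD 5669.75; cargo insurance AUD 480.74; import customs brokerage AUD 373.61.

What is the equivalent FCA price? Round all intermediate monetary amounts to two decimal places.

FCA price: AUD 120927.51

Not relevant to the conversion: inland to port — on the seller under both CIF and FCA; already in the CIF price and stays in the FCA price. brokerage — on the buyer under both terms; not part of either seller's price.
From CIF to FCA, the seller no longer bears: origin terminal, freight, insurance.
FCA price = 127717.46 − 639.46 − 5669.75 − 480.74 = 120927.51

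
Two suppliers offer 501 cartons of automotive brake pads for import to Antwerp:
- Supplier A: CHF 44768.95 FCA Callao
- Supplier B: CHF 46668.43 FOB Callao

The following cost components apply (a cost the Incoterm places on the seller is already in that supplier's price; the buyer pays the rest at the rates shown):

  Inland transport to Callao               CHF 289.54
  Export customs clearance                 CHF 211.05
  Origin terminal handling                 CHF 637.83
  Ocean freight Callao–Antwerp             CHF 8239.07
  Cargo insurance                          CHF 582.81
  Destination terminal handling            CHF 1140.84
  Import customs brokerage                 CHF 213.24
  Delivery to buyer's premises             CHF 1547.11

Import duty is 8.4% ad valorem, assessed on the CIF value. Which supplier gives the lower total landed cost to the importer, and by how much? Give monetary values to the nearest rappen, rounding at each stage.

Supplier A (FCA):
CIF value = FCA price + origin terminal + freight + insurance = 44768.95 + 637.83 + 8239.07 + 582.81 = 54228.66
Import duty = 54228.66 × 8.4% = 4555.21
Buyer bears (A): 637.83 + 8239.07 + 582.81 + 1140.84 + 213.24 + 1547.11 = 12360.90
Landed cost (A) = invoice 44768.95 + 12360.90 + duty 4555.21 = 61685.06
Supplier B (FOB):
CIF value = FOB price + freight + insurance = 46668.43 + 8239.07 + 582.81 = 55490.31
Import duty = 55490.31 × 8.4% = 4661.19
Buyer bears (B): 8239.07 + 582.81 + 1140.84 + 213.24 + 1547.11 = 11723.07
Landed cost (B) = invoice 46668.43 + 11723.07 + duty 4661.19 = 63052.69
Difference = |61685.06 − 63052.69| = 1367.63

Supplier A is cheaper by CHF 1367.63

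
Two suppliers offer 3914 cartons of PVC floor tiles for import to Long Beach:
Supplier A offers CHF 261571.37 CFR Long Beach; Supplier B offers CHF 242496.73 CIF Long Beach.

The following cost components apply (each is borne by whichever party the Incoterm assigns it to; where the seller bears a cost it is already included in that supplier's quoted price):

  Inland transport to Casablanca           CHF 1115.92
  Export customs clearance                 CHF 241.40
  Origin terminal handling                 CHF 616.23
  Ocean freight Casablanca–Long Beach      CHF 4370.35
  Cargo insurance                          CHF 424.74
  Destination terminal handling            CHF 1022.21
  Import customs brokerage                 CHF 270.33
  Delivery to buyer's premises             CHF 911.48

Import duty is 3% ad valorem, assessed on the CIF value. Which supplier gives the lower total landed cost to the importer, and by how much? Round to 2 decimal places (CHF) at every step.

Supplier B is cheaper by CHF 20084.36

Supplier A (CFR):
CIF value = CFR price + insurance = 261571.37 + 424.74 = 261996.11
Import duty = 261996.11 × 3% = 7859.88
Buyer bears (A): 424.74 + 1022.21 + 270.33 + 911.48 = 2628.76
Landed cost (A) = invoice 261571.37 + 2628.76 + duty 7859.88 = 272060.01
Supplier B (CIF):
The CIF price already equals the CIF value: 242496.73
Import duty = 242496.73 × 3% = 7274.90
Buyer bears (B): 1022.21 + 270.33 + 911.48 = 2204.02
Landed cost (B) = invoice 242496.73 + 2204.02 + duty 7274.90 = 251975.65
Difference = |272060.01 − 251975.65| = 20084.36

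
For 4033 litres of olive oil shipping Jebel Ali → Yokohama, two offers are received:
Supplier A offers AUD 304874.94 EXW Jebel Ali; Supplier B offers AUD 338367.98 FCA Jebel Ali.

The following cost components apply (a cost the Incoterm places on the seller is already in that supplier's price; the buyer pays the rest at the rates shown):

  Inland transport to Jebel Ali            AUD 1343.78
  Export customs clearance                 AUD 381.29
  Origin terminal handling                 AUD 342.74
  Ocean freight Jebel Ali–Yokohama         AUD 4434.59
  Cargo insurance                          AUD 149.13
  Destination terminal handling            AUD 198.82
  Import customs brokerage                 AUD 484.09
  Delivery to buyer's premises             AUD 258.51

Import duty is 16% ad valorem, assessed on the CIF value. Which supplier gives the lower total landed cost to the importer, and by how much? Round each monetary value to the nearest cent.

Supplier A (EXW):
CIF value = EXW price + inland to port + export clearance + origin terminal + freight + insurance = 304874.94 + 1343.78 + 381.29 + 342.74 + 4434.59 + 149.13 = 311526.47
Import duty = 311526.47 × 16% = 49844.24
Buyer bears (A): 1343.78 + 381.29 + 342.74 + 4434.59 + 149.13 + 198.82 + 484.09 + 258.51 = 7592.95
Landed cost (A) = invoice 304874.94 + 7592.95 + duty 49844.24 = 362312.13
Supplier B (FCA):
CIF value = FCA price + origin terminal + freight + insurance = 338367.98 + 342.74 + 4434.59 + 149.13 = 343294.44
Import duty = 343294.44 × 16% = 54927.11
Buyer bears (B): 342.74 + 4434.59 + 149.13 + 198.82 + 484.09 + 258.51 = 5867.88
Landed cost (B) = invoice 338367.98 + 5867.88 + duty 54927.11 = 399162.97
Difference = |362312.13 − 399162.97| = 36850.84

Supplier A is cheaper by AUD 36850.84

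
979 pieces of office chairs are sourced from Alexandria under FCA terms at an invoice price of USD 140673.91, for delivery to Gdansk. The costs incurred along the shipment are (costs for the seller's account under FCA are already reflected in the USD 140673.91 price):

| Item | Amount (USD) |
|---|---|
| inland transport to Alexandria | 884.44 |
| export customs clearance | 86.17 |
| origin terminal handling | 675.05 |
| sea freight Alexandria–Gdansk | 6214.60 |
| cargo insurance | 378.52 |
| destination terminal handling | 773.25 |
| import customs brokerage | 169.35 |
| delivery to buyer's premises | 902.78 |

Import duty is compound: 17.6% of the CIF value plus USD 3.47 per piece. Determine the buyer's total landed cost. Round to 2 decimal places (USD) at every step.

FCA: the seller delivers export-cleared goods to the carrier; the buyer bears costs from that point.
Already in the invoice (seller's account under FCA): inland to port, export clearance — exclude.
CIF value = FCA price + origin terminal + freight + insurance = 140673.91 + 675.05 + 6214.60 + 378.52 = 147942.08
Ad valorem component: 147942.08 × 17.6% = 26037.81
Specific component: 979 × 3.47 = 3397.13
Import duty = 26037.81 + 3397.13 = 29434.94
Buyer bears: origin terminal 675.05 + freight 6214.60 + insurance 378.52 + destination terminal 773.25 + brokerage 169.35 + delivery 902.78 + duty 29434.94 = 38548.49
Landed cost = invoice 140673.91 + 38548.49 = 179222.40

Total landed cost: USD 179222.40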